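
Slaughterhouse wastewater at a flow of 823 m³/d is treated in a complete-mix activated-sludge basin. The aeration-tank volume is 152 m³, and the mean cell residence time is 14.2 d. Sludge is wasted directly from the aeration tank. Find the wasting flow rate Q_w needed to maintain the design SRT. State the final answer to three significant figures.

Q_w ≈ 10.7 m³/d

With mixed-liquor wasting, θ_c = V/Q_w, so Q_w = V/θ_c = 152.0/14.2 = 10.70 m³/d.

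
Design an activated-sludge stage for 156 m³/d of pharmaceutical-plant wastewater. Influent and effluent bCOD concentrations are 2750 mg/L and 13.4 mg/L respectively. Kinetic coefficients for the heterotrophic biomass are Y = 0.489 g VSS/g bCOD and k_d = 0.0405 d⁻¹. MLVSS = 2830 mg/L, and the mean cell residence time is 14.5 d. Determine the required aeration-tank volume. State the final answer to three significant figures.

Steady-state biomass mass balance: V·X·(1 + k_d·θ_c) = Y·Q·(S₀ − S)·θ_c, so V = 0.489 × 156 × (2750 − 13.4) × 14.5 / [2830 × (1 + 0.0405 × 14.5)] = 3.03×10^6 / 4492 = 673.9 m³.

V ≈ 674 m³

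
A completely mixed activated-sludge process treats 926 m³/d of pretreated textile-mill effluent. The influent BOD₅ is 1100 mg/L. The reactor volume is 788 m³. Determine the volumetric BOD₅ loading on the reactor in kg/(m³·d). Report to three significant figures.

L_v ≈ 1.29 kg BOD₅/(m³·d)

Applied BOD₅ load per unit volume = Q·S₀/V = (926 × 1100/1000)/788.0 = 1.293 kg BOD₅·m⁻³·d⁻¹.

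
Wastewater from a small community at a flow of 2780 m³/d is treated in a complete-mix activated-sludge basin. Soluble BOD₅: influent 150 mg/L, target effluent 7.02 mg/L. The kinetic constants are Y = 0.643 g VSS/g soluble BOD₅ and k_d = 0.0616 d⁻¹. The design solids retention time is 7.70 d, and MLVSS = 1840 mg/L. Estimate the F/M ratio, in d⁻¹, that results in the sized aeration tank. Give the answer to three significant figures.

From the SRT design equation V = Y Q (S₀−S) θ_c / [X (1 + k_d θ_c)] = 0.643 × 2780 × (150 − 7.02) × 7.70 / [1840 × (1 + 0.0616 × 7.70)] = 1.97×10^6 / 2713 = 725.5 m³.
Food-to-microorganism ratio F/M = Q S₀ / (V X) = 2780 × 150 / (725.5 × 1840) = 0.3124 d⁻¹.

F/M ≈ 0.312 d⁻¹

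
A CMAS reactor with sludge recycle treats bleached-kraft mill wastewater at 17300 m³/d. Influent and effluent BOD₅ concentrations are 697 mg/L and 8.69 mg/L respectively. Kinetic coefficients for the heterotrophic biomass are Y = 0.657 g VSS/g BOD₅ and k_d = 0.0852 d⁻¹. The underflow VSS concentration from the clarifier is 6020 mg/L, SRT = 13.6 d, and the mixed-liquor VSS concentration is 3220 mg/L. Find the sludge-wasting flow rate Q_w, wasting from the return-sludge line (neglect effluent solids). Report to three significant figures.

From the SRT design equation V = Y Q (S₀−S) θ_c / [X (1 + k_d θ_c)] = 0.657 × 17300 × (697 − 8.69) × 13.6 / [3220 × (1 + 0.0852 × 13.6)] = 1.06×10^8 / 6951 = 15307 m³.
Wasting from the return line (neglecting effluent solids): Q_w = V·X / (θ_c·X_r) = 15307 × 3220 / (13.6 × 6020) = 602.0 m³/d.

Q_w ≈ 602 m³/d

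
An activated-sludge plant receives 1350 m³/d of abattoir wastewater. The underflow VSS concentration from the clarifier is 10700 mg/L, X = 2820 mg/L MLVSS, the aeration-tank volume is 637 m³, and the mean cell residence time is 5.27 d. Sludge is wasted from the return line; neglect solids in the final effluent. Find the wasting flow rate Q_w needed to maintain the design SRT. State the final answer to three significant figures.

Wasting from the return line (neglecting effluent solids): Q_w = V·X / (θ_c·X_r) = 637.0 × 2820 / (5.27 × 10700) = 31.86 m³/d.

Q_w ≈ 31.9 m³/d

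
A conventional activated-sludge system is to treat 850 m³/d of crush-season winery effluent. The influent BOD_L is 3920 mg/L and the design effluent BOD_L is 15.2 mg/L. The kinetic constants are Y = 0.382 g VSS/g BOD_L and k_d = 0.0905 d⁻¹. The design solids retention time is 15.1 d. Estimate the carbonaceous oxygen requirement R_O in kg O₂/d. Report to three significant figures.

The observed yield is Y_obs = Y/(1 + k_d·θ_c) = 0.382 / (1 + 0.0905 × 15.1) = 0.382 / 2.367 = 0.1614 g VSS per g BOD_L removed.
Substrate removed = Q·(S₀ − S) = 850 m³/d × (3920 − 15.2) g/m³ = 3.32×10^6 g/d = 3319 kg/d.
Biomass synthesised: P_X = Y_obs × 3319 = 535.8 kg VSS/d.
R_O = Q·ΔS − 1.42 P_X = 3319 − 760.8 = 2558 kg O₂/d.

R_O ≈ 2560 kg O₂/d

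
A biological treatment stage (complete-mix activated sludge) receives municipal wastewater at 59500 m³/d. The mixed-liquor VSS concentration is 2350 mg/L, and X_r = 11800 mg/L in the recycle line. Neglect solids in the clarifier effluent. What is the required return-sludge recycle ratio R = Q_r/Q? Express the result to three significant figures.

R ≈ 0.249

Mass balance around the secondary clarifier (neglecting effluent solids): R = X / (X_r − X) = 2350 / (11800 − 2350) = 0.2487.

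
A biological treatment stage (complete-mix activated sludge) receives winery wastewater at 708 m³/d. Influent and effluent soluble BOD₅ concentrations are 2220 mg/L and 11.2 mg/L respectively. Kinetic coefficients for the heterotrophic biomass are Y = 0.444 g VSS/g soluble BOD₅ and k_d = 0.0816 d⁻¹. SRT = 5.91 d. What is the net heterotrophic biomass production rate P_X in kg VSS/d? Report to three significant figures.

Observed yield with endogenous decay: Y_obs = Y / (1 + k_d·θ_c) = 0.444 / (1 + 0.0816 × 5.91) = 0.444 / 1.482 = 0.2995 g VSS/g soluble BOD₅.
Mass of soluble BOD₅ removed per day: Q(S₀ − S) = 708 × 2209 g/m³ = 1564 kg/d.
So the net sludge growth is P_X = 0.2995 × 1564 = 468.4 kg VSS/d.

P_X ≈ 468 kg VSS/d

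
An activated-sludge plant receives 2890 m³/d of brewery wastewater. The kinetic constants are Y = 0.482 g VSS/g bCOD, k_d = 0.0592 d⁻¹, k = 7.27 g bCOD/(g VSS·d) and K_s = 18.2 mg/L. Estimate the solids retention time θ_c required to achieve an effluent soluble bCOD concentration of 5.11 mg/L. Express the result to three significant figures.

θ_c ≈ 1.41 d

Specific growth rate at S = 5.11 mg/L: μ = YkS/(K_s+S) = 0.482·7.27·5.11/(18.2+5.11) = 0.7682 d⁻¹.
θ_c = 1/(μ − k_d) = 1/(0.7682 − 0.0592) = 1/0.7090 = 1.410 d.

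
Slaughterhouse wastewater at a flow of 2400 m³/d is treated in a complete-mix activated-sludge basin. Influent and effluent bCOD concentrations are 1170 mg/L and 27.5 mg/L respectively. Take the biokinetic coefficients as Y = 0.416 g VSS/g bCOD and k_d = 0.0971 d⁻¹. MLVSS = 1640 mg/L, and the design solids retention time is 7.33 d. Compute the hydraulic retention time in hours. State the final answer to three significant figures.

From the SRT design equation V = Y Q (S₀−S) θ_c / [X (1 + k_d θ_c)] = 0.416 × 2400 × (1170 − 27.5) × 7.33 / [1640 × (1 + 0.0971 × 7.33)] = 8.36×10^6 / 2807 = 2978 m³.
Hydraulic retention time τ = V/Q = 2978 / 2400 = 1.241 d = 29.78 h.

τ ≈ 29.8 h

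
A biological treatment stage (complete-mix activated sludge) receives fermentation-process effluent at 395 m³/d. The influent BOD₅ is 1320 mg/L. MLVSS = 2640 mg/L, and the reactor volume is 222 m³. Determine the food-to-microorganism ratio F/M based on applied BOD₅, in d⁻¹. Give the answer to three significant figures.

F/M ≈ 0.890 d⁻¹

F/M = Q·S₀ / (V·X) = 395 × 1320 / (222.0 × 2640) = 0.8896 g BOD₅·(g VSS·d)⁻¹.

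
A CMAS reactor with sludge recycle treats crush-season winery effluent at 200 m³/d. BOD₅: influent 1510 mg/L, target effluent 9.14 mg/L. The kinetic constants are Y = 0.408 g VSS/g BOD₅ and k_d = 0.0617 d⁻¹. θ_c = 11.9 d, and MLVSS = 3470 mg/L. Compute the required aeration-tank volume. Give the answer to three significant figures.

Steady-state biomass mass balance: V·X·(1 + k_d·θ_c) = Y·Q·(S₀ − S)·θ_c, so V = 0.408 × 200 × (1510 − 9.14) × 11.9 / [3470 × (1 + 0.0617 × 11.9)] = 1.46×10^6 / 6018 = 242.2 m³.

V ≈ 242 m³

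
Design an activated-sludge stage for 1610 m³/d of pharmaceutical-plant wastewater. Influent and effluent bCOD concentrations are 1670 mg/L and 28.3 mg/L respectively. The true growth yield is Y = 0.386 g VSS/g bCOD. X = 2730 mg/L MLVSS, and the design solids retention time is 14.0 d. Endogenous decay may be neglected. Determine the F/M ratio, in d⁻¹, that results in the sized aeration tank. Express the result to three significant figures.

V·X = Y·Q·ΔS·θ_c gives V = 0.386 × 1610 × (1670 − 28.3) × 14.0 / 2730 = 5232 m³.
F/M = applied load / biomass = Q·S₀/(V·X) = 1610 × 1670 / (5232 × 2730) = 0.1882 d⁻¹.

F/M ≈ 0.188 d⁻¹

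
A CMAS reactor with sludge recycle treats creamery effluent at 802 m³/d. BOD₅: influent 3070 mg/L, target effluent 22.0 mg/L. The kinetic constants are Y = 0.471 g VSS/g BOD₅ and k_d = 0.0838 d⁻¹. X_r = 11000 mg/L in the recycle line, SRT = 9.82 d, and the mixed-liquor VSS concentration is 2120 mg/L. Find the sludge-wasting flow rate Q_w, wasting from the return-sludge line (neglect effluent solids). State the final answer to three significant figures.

From the SRT design equation V = Y Q (S₀−S) θ_c / [X (1 + k_d θ_c)] = 0.471 × 802 × (3070 − 22.0) × 9.82 / [2120 × (1 + 0.0838 × 9.82)] = 1.13×10^7 / 3865 = 2926 m³.
Wasting from the return line (neglecting effluent solids): Q_w = V·X / (θ_c·X_r) = 2926 × 2120 / (9.82 × 11000) = 57.42 m³/d.

Q_w ≈ 57.4 m³/d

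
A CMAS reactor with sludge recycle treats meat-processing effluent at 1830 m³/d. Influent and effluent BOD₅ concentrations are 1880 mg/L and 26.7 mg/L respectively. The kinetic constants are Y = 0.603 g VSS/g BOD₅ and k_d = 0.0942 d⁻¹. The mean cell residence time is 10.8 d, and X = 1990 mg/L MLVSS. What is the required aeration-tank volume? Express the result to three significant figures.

Steady-state biomass mass balance: V·X·(1 + k_d·θ_c) = Y·Q·(S₀ − S)·θ_c, so V = 0.603 × 1830 × (1880 − 26.7) × 10.8 / [1990 × (1 + 0.0942 × 10.8)] = 2.21×10^7 / 4015 = 5502 m³.

V ≈ 5500 m³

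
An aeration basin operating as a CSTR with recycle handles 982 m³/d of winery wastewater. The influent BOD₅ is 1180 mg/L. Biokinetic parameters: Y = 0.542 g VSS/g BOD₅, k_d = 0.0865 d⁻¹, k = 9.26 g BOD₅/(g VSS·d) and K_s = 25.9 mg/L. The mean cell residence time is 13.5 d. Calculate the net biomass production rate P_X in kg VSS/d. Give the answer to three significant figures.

P_X ≈ 290 kg VSS/d

Effluent substrate depends only on kinetics and SRT: S = K_s(1 + k_d θ_c) / [θ_c(Yk − k_d) − 1] = 25.9 × (1 + 0.0865 × 13.5) / [13.5 × (0.542 × 9.26 − 0.0865) − 1] = 56.14 / 65.59 = 0.8560 mg/L.
Y_obs = Y / (1 + k_d θ_c) = 0.542 / (1 + 0.0865 × 13.5) = 0.542 / 2.168 = 0.2500.
Mass of BOD₅ removed per day: Q(S₀ − S) = 982 × 1179 g/m³ = 1158 kg/d.
So the net sludge growth is P_X = 0.2500 × 1158 = 289.5 kg VSS/d.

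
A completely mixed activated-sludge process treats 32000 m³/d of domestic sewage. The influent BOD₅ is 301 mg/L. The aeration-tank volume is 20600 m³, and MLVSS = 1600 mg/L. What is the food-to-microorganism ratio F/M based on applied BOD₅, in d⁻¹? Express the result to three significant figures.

F/M ≈ 0.292 d⁻¹

F/M = Q·S₀ / (V·X) = 32000 × 301 / (20600 × 1600) = 0.2922 g BOD₅·(g VSS·d)⁻¹.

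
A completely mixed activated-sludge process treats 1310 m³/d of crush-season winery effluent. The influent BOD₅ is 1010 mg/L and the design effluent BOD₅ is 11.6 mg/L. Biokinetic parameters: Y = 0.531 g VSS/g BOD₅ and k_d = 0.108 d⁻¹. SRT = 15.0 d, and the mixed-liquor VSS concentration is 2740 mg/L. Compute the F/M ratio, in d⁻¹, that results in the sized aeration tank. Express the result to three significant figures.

F/M ≈ 0.333 d⁻¹

Rearranging the biomass balance for a CMAS with decay, V = Y·Q·ΔS·θ_c / [X·(1+k_d θ_c)] = 0.531 × 1310 × (1010 − 11.6) × 15.0 / [2740 × (1 + 0.108 × 15.0)] = 1.04×10^7 / 7179 = 1451 m³.
F/M = applied load / biomass = Q·S₀/(V·X) = 1310 × 1010 / (1451 × 2740) = 0.3328 d⁻¹.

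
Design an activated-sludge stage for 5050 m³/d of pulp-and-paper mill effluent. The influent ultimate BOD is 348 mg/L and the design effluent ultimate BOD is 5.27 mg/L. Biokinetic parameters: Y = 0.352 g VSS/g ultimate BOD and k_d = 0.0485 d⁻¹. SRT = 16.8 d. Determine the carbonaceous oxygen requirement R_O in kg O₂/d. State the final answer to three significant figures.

R_O ≈ 1250 kg O₂/d

Observed yield with endogenous decay: Y_obs = Y / (1 + k_d·θ_c) = 0.352 / (1 + 0.0485 × 16.8) = 0.352 / 1.815 = 0.1940 g VSS/g ultimate BOD.
Q·(S₀ − S) = 5050 × (348 − 5.27) × 10⁻³ = 1731 kg/d removed.
Biomass synthesised: P_X = Y_obs × 1731 = 335.7 kg VSS/d.
R_O = Q·ΔS − 1.42 P_X = 1731 − 476.7 = 1254 kg O₂/d.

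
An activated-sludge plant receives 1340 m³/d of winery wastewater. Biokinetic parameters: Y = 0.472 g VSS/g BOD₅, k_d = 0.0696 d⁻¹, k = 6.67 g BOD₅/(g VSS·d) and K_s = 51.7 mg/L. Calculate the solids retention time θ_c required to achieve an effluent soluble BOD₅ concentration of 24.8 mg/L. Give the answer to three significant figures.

Specific growth rate at S = 24.8 mg/L: μ = YkS/(K_s+S) = 0.472·6.67·24.8/(51.7+24.8) = 1.021 d⁻¹.
Then 1/θ_c = μ − k_d = 1.021 − 0.0696 = 0.9510 d⁻¹, giving θ_c = 1.052 d.

θ_c ≈ 1.05 d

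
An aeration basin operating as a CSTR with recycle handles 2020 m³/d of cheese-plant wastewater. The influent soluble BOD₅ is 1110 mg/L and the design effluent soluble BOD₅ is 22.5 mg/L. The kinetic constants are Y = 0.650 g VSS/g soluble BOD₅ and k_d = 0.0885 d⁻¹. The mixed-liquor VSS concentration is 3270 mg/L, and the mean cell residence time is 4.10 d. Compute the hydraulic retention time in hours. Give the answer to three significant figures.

Rearranging the biomass balance for a CMAS with decay, V = Y·Q·ΔS·θ_c / [X·(1+k_d θ_c)] = 0.650 × 2020 × (1110 − 22.5) × 4.10 / [3270 × (1 + 0.0885 × 4.10)] = 5.85×10^6 / 4457 = 1314 m³.
Hydraulic retention time τ = V/Q = 1314 / 2020 = 0.6503 d = 15.61 h.

τ ≈ 15.6 h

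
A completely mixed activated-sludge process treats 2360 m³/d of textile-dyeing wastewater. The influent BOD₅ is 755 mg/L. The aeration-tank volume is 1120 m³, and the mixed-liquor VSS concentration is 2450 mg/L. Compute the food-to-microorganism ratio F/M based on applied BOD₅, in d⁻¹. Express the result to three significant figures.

F/M = Q·S₀ / (V·X) = 2360 × 755 / (1120 × 2450) = 0.6493 g BOD₅·(g VSS·d)⁻¹.

F/M ≈ 0.649 d⁻¹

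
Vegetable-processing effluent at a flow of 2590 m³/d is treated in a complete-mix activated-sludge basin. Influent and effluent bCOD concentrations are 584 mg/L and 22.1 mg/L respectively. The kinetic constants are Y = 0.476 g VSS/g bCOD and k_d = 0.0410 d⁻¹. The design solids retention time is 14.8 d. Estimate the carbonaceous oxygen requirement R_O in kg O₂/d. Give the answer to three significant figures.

R_O ≈ 843 kg O₂/d

The observed yield is Y_obs = Y/(1 + k_d·θ_c) = 0.476 / (1 + 0.0410 × 14.8) = 0.476 / 1.607 = 0.2962 g VSS per g bCOD removed.
Substrate removed = Q·(S₀ − S) = 2590 m³/d × (584 − 22.1) g/m³ = 1.46×10^6 g/d = 1455 kg/d.
Net sludge production P_X = 0.2962 × 1455 = 431.1 kg VSS/d.
R_O = Q·(S₀ − S) − 1.42·P_X = 1455 − 1.42 × 431.1 = 843.1 kg O₂/d.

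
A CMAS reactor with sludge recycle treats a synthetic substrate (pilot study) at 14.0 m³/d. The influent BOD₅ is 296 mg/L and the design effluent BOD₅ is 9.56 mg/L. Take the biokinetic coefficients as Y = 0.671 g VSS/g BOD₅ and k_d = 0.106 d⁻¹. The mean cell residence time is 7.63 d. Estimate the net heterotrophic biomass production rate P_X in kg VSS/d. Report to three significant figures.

Y_obs = Y / (1 + k_d θ_c) = 0.671 / (1 + 0.106 × 7.63) = 0.671 / 1.809 = 0.3710.
Mass of BOD₅ removed per day: Q(S₀ − S) = 14.0 × 286.4 g/m³ = 4.010 kg/d.
Biomass produced: P_X = Y_obs·Q·ΔS = 0.3710 × 4.010 ≈ 1.488 kg VSS/d.

P_X ≈ 1.49 kg VSS/d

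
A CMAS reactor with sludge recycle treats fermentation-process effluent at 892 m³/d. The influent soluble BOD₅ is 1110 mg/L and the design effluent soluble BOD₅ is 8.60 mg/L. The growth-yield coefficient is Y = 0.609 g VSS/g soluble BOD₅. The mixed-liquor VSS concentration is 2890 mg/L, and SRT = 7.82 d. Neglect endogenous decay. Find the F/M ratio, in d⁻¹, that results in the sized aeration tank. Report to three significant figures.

F/M ≈ 0.212 d⁻¹

V·X = Y·Q·ΔS·θ_c gives V = 0.609 × 892 × (1110 − 8.60) × 7.82 / 2890 = 1619 m³.
F/M = Q·S₀ / (V·X) = 892 × 1110 / (1619 × 2890) = 0.2116 g soluble BOD₅·(g VSS·d)⁻¹.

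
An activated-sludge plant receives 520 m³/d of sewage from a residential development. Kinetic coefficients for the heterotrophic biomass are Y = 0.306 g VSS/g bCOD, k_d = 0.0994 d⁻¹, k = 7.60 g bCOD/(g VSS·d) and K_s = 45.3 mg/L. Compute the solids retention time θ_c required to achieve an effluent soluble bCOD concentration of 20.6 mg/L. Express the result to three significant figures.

Specific growth rate at S = 20.6 mg/L: μ = YkS/(K_s+S) = 0.306·7.60·20.6/(45.3+20.6) = 0.7270 d⁻¹.
θ_c = 1/(μ − k_d) = 1/(0.7270 − 0.0994) = 1/0.6276 = 1.593 d.

θ_c ≈ 1.59 d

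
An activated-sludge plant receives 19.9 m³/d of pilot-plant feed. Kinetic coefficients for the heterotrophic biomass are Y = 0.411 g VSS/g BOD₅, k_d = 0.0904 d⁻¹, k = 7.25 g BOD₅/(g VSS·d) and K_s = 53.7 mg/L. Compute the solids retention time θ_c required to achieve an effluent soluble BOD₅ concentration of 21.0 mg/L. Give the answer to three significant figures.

θ_c ≈ 1.34 d

At the target effluent, Y k S/(K_s+S) = 0.411×7.25×21.0/74.70 = 0.8377 d⁻¹.
θ_c = 1/(μ − k_d) = 1/(0.8377 − 0.0904) = 1/0.7473 = 1.338 d.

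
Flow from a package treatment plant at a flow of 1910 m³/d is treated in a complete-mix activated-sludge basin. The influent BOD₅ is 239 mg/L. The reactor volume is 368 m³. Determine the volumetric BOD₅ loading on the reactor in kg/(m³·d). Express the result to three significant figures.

Volumetric loading L_v = Q·S₀ / V = 1910 × 239 g/m³ / 368.0 m³ = 1240 g/(m³·d) = 1.240 kg BOD₅/(m³·d).

L_v ≈ 1.24 kg BOD₅/(m³·d)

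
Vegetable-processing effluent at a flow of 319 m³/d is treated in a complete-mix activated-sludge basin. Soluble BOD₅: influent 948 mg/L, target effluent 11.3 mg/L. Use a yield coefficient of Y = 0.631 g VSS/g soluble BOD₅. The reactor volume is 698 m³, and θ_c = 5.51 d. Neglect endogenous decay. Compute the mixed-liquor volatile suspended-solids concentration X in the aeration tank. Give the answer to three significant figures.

X ≈ 1490 mg/L

From V·X = Y·Q·(S₀ − S)·θ_c (decay neglected): X = 0.631 × 319 × (948 − 11.3) × 5.51 / 698 = 1488 mg/L.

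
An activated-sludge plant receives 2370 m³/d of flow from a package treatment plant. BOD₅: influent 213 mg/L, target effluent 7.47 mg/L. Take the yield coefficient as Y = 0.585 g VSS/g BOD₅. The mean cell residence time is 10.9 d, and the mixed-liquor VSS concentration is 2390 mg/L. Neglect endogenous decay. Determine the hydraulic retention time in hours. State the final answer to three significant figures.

With k_d = 0 the design equation reduces to V = Y Q (S₀−S) θ_c / X = 0.585 × 2370 × (213 − 7.47) × 10.9 / 2390 = 1300 m³.
HRT = V/Q = 1300 m³ / 2370 m³·d⁻¹ = 0.5484 d × 24 = 13.16 h.

τ ≈ 13.2 h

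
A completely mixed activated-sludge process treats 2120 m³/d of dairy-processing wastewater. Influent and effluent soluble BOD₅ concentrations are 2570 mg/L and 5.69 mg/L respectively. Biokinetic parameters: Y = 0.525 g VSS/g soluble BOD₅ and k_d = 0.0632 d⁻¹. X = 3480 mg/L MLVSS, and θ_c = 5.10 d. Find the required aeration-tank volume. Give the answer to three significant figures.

From the SRT design equation V = Y Q (S₀−S) θ_c / [X (1 + k_d θ_c)] = 0.525 × 2120 × (2570 − 5.69) × 5.10 / [3480 × (1 + 0.0632 × 5.10)] = 1.46×10^7 / 4602 = 3163 m³.

V ≈ 3160 m³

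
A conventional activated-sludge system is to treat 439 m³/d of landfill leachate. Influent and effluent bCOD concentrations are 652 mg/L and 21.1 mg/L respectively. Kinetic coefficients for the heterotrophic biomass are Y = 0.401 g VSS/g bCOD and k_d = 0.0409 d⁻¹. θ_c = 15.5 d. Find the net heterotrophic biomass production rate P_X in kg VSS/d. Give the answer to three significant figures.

The observed yield is Y_obs = Y/(1 + k_d·θ_c) = 0.401 / (1 + 0.0409 × 15.5) = 0.401 / 1.634 = 0.2454 g VSS per g bCOD removed.
ΔS = 652 − 21.1 = 630.9 mg/L, so the substrate removal rate is 439 × 630.9/1000 = 277.0 kg bCOD/d.
Biomass produced: P_X = Y_obs·Q·ΔS = 0.2454 × 277.0 ≈ 67.97 kg VSS/d.

P_X ≈ 68.0 kg VSS/d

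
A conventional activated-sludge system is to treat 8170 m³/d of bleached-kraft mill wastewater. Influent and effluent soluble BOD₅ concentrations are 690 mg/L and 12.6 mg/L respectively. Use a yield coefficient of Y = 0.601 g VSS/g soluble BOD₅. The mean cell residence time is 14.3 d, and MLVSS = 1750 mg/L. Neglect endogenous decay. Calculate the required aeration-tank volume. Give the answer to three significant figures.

With k_d = 0 the design equation reduces to V = Y Q (S₀−S) θ_c / X = 0.601 × 8170 × (690 − 12.6) × 14.3 / 1750 = 27179 m³.

V ≈ 27200 m³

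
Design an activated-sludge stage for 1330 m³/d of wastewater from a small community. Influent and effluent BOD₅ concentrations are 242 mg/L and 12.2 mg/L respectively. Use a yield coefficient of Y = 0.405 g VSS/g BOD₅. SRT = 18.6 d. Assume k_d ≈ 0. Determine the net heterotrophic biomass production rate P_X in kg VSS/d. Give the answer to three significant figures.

P_X ≈ 124 kg VSS/d

Since k_d ≈ 0, Y_obs = Y = 0.405 g VSS/g BOD₅.
Substrate removed = Q·(S₀ − S) = 1330 m³/d × (242 − 12.2) g/m³ = 3.06×10^5 g/d = 305.6 kg/d.
So the net sludge growth is P_X = 0.4050 × 305.6 = 123.8 kg VSS/d.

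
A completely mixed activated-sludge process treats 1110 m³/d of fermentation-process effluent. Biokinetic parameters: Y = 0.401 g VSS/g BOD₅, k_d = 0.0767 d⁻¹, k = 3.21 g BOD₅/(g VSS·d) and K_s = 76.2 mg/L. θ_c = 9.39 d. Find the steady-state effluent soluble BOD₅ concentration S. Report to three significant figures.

From the Monod/SRT balance for a CMAS, S = K_s·(1+k_d θ_c)/[θ_c·(Y k − k_d) − 1] = 76.2 × (1 + 0.0767 × 9.39) / [9.39 × (0.401 × 3.21 − 0.0767) − 1] = 131.1 / 10.37 = 12.64 mg/L.

S ≈ 12.6 mg/L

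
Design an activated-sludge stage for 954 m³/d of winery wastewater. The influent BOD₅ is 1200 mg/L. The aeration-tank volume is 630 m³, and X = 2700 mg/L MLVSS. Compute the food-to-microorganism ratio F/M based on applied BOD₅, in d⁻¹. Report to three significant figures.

F/M ≈ 0.673 d⁻¹

F/M = Q·S₀ / (V·X) = 954 × 1200 / (630.0 × 2700) = 0.6730 g BOD₅·(g VSS·d)⁻¹.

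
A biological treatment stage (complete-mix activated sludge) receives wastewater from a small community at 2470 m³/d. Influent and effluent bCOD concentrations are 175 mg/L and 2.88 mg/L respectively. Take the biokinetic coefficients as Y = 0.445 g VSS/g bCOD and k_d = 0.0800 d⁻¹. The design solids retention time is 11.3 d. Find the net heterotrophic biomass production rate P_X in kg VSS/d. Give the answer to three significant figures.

The observed yield is Y_obs = Y/(1 + k_d·θ_c) = 0.445 / (1 + 0.0800 × 11.3) = 0.445 / 1.904 = 0.2337 g VSS per g bCOD removed.
Mass of bCOD removed per day: Q(S₀ − S) = 2470 × 172.1 g/m³ = 425.1 kg/d.
Biomass produced: P_X = Y_obs·Q·ΔS = 0.2337 × 425.1 ≈ 99.36 kg VSS/d.

P_X ≈ 99.4 kg VSS/d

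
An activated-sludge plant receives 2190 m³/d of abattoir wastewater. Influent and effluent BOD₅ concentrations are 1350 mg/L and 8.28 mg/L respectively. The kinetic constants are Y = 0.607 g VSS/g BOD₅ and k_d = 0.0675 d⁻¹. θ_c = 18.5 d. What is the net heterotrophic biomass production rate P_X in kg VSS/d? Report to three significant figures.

Observed yield with endogenous decay: Y_obs = Y / (1 + k_d·θ_c) = 0.607 / (1 + 0.0675 × 18.5) = 0.607 / 2.249 = 0.2699 g VSS/g BOD₅.
Mass of BOD₅ removed per day: Q(S₀ − S) = 2190 × 1342 g/m³ = 2938 kg/d.
Biomass produced: P_X = Y_obs·Q·ΔS = 0.2699 × 2938 ≈ 793.1 kg VSS/d.

P_X ≈ 793 kg VSS/d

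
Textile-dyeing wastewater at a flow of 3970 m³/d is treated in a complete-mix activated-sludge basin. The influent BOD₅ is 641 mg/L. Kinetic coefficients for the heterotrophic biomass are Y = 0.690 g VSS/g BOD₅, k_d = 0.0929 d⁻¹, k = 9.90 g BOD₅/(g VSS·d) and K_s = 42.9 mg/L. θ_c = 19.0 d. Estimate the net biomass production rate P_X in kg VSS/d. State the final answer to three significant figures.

Effluent substrate depends only on kinetics and SRT: S = K_s(1 + k_d θ_c) / [θ_c(Yk − k_d) − 1] = 42.9 × (1 + 0.0929 × 19.0) / [19.0 × (0.690 × 9.90 − 0.0929) − 1] = 118.6 / 127.0 = 0.9339 mg/L.
The observed yield is Y_obs = Y/(1 + k_d·θ_c) = 0.690 / (1 + 0.0929 × 19.0) = 0.690 / 2.765 = 0.2495 g VSS per g BOD₅ removed.
ΔS = 641 − 0.934 = 640.1 mg/L, so the substrate removal rate is 3970 × 640.1/1000 = 2541 kg BOD₅/d.
Net biomass production P_X = Y_obs × Q·(S₀ − S) = 0.2495 × 2541 = 634.1 kg VSS/d.

P_X ≈ 634 kg VSS/d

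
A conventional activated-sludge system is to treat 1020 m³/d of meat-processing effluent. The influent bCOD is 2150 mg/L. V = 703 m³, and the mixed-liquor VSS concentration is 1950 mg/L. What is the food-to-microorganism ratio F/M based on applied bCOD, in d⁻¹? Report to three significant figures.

F/M ≈ 1.60 d⁻¹

Food-to-microorganism ratio F/M = Q S₀ / (V X) = 1020 × 2150 / (703.0 × 1950) = 1.600 d⁻¹.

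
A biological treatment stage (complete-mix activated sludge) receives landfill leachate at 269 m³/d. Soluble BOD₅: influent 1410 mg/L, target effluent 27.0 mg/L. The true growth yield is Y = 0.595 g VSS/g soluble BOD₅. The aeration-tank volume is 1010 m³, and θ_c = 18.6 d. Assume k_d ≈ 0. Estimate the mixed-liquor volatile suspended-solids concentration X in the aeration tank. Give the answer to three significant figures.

From V·X = Y·Q·(S₀ − S)·θ_c (decay neglected): X = 0.595 × 269 × (1410 − 27.0) × 18.6 / 1010 = 4076 mg/L.

X ≈ 4080 mg/L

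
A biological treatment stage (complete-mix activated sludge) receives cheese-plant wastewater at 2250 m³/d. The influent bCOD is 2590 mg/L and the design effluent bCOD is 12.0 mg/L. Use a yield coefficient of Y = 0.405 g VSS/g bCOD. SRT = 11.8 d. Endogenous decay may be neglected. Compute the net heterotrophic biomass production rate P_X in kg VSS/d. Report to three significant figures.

With endogenous decay neglected, the observed yield equals the true yield: Y_obs = Y = 0.405 g VSS/g bCOD.
Mass of bCOD removed per day: Q(S₀ − S) = 2250 × 2578 g/m³ = 5800 kg/d.
P_X = Y_obs · Q(S₀ − S) = 0.4050 × 5800 = 2349 kg VSS/d.

P_X ≈ 2350 kg VSS/d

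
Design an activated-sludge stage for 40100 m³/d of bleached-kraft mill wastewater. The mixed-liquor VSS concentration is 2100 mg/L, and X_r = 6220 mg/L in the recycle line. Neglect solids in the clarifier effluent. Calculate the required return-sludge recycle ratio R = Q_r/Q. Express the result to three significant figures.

Solids balance on the clarifier gives (1+R)X = R·X_r, so R = X/(X_r − X) = 2100 / (6220 − 2100) = 0.5097.

R ≈ 0.510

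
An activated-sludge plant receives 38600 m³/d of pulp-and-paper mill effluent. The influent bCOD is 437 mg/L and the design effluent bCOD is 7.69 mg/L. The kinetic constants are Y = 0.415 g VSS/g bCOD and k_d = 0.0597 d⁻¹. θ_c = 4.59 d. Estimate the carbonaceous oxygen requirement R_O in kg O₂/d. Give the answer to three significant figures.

R_O ≈ 8910 kg O₂/d

Observed yield with endogenous decay: Y_obs = Y / (1 + k_d·θ_c) = 0.415 / (1 + 0.0597 × 4.59) = 0.415 / 1.274 = 0.3257 g VSS/g bCOD.
Mass of bCOD removed per day: Q(S₀ − S) = 38600 × 429.3 g/m³ = 16571 kg/d.
Biomass synthesised: P_X = Y_obs × 16571 = 5398 kg VSS/d.
Carbonaceous O₂ demand = substrate oxidised − cell-mass equivalent = 16571 − 1.42 × 5398 = 8906 kg O₂/d.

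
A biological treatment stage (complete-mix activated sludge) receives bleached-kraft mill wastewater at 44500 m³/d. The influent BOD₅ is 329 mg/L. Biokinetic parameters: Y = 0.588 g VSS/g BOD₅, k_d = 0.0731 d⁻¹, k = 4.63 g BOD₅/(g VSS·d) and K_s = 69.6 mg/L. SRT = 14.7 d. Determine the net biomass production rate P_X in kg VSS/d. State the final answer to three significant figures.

P_X ≈ 4100 kg VSS/d

From the Monod/SRT balance for a CMAS, S = K_s·(1+k_d θ_c)/[θ_c·(Y k − k_d) − 1] = 69.6 × (1 + 0.0731 × 14.7) / [14.7 × (0.588 × 4.63 − 0.0731) − 1] = 144.4 / 37.95 = 3.805 mg/L.
Y_obs = Y / (1 + k_d θ_c) = 0.588 / (1 + 0.0731 × 14.7) = 0.588 / 2.075 = 0.2834.
ΔS = 329 − 3.81 = 325.2 mg/L, so the substrate removal rate is 44500 × 325.2/1000 = 14471 kg BOD₅/d.
So the net sludge growth is P_X = 0.2834 × 14471 = 4102 kg VSS/d.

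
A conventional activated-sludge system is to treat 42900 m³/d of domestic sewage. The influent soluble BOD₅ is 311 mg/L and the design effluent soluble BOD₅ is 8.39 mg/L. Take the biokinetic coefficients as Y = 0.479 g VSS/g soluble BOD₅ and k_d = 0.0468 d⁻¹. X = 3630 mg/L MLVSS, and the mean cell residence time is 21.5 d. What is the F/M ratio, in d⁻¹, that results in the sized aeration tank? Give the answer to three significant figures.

F/M ≈ 0.200 d⁻¹

From the SRT design equation V = Y Q (S₀−S) θ_c / [X (1 + k_d θ_c)] = 0.479 × 42900 × (311 − 8.39) × 21.5 / [3630 × (1 + 0.0468 × 21.5)] = 1.34×10^8 / 7283 = 18358 m³.
F/M = applied load / biomass = Q·S₀/(V·X) = 42900 × 311 / (18358 × 3630) = 0.2002 d⁻¹.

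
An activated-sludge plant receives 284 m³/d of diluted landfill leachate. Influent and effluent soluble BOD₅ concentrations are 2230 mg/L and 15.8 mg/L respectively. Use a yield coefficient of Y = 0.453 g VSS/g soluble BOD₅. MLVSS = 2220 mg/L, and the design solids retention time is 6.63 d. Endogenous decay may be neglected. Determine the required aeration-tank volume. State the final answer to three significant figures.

Biomass mass balance (decay neglected): V·X = Y·Q·(S₀ − S)·θ_c, so V = 0.453 × 284 × (2230 − 15.8) × 6.63 / 2220 = 850.7 m³.

V ≈ 851 m³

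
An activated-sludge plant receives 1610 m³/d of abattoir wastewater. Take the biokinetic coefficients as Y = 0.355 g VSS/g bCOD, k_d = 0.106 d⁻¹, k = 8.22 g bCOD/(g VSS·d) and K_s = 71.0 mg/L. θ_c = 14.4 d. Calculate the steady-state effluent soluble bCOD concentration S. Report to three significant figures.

S ≈ 4.54 mg/L

For a completely mixed reactor with recycle the Lawrence–McCarty relation gives S = K_s·(1 + k_d·θ_c) / [θ_c·(Y·k − k_d) − 1] = 71.0 × (1 + 0.106 × 14.4) / [14.4 × (0.355 × 8.22 − 0.106) − 1] = 179.4 / 39.49 = 4.542 mg/L.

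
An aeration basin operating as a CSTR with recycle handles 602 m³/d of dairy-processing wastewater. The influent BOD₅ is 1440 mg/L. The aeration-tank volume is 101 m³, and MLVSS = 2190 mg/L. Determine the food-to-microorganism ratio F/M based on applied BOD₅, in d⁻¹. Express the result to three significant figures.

Food-to-microorganism ratio F/M = Q S₀ / (V X) = 602 × 1440 / (101.0 × 2190) = 3.919 d⁻¹.

F/M ≈ 3.92 d⁻¹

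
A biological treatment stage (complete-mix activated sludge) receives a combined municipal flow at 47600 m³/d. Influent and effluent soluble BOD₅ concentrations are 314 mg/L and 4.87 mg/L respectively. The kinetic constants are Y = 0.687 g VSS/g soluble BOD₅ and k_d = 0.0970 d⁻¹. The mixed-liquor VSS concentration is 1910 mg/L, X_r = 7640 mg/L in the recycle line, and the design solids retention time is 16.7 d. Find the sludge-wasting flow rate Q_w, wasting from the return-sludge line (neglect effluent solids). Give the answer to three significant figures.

Q_w ≈ 505 m³/d

Rearranging the biomass balance for a CMAS with decay, V = Y·Q·ΔS·θ_c / [X·(1+k_d θ_c)] = 0.687 × 47600 × (314 − 4.87) × 16.7 / [1910 × (1 + 0.0970 × 16.7)] = 1.69×10^8 / 5004 = 33737 m³.
Q_w = (V·X)/(θ_c X_r) = 33737 × 1910 / (16.7 × 7640) = 505.0 m³/d.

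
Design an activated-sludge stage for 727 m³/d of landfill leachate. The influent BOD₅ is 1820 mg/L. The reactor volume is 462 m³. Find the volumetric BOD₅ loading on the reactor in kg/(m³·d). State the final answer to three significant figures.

L_v ≈ 2.86 kg BOD₅/(m³·d)

Applied BOD₅ load per unit volume = Q·S₀/V = (727 × 1820/1000)/462.0 = 2.864 kg BOD₅·m⁻³·d⁻¹.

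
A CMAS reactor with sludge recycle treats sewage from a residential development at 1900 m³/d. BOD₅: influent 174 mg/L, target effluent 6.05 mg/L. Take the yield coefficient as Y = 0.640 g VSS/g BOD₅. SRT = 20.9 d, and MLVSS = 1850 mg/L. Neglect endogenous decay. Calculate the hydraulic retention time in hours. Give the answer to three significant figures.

V·X = Y·Q·ΔS·θ_c gives V = 0.640 × 1900 × (174 − 6.05) × 20.9 / 1850 = 2307 m³.
HRT = V/Q = 2307 m³ / 1900 m³·d⁻¹ = 1.214 d × 24 = 29.14 h.

τ ≈ 29.1 h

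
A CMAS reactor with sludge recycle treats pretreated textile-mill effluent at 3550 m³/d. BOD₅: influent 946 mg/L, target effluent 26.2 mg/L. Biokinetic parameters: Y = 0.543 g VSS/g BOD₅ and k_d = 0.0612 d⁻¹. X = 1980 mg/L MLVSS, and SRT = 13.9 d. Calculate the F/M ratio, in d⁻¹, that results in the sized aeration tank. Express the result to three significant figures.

F/M ≈ 0.252 d⁻¹

Steady-state biomass mass balance: V·X·(1 + k_d·θ_c) = Y·Q·(S₀ − S)·θ_c, so V = 0.543 × 3550 × (946 − 26.2) × 13.9 / [1980 × (1 + 0.0612 × 13.9)] = 2.46×10^7 / 3664 = 6726 m³.
F/M = Q·S₀ / (V·X) = 3550 × 946 / (6726 × 1980) = 0.2522 g BOD₅·(g VSS·d)⁻¹.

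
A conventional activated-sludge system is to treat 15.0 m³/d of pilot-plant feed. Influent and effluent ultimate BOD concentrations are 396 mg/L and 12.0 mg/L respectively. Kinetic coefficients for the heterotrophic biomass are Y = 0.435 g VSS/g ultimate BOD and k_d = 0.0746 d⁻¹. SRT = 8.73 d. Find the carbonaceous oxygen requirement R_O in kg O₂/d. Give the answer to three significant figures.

R_O ≈ 3.61 kg O₂/d

The observed yield is Y_obs = Y/(1 + k_d·θ_c) = 0.435 / (1 + 0.0746 × 8.73) = 0.435 / 1.651 = 0.2634 g VSS per g ultimate BOD removed.
Mass of ultimate BOD removed per day: Q(S₀ − S) = 15.0 × 384.0 g/m³ = 5.760 kg/d.
Biomass synthesised: P_X = Y_obs × 5.760 = 1.517 kg VSS/d.
Carbonaceous O₂ demand = substrate oxidised − cell-mass equivalent = 5.760 − 1.42 × 1.517 = 3.605 kg O₂/d.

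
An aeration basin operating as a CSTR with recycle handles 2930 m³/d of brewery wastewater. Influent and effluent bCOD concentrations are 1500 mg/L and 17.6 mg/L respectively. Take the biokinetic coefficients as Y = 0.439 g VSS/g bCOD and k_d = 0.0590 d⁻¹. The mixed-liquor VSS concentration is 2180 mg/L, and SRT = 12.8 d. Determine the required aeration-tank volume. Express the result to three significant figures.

V ≈ 6380 m³

From the SRT design equation V = Y Q (S₀−S) θ_c / [X (1 + k_d θ_c)] = 0.439 × 2930 × (1500 − 17.6) × 12.8 / [2180 × (1 + 0.0590 × 12.8)] = 2.44×10^7 / 3826 = 6379 m³.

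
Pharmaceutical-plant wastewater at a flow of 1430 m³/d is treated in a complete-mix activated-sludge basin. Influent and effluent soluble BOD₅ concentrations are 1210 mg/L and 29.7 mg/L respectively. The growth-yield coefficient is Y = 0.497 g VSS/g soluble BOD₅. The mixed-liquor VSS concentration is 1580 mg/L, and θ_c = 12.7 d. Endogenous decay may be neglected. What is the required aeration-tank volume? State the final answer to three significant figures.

V ≈ 6740 m³

V·X = Y·Q·ΔS·θ_c gives V = 0.497 × 1430 × (1210 − 29.7) × 12.7 / 1580 = 6743 m³.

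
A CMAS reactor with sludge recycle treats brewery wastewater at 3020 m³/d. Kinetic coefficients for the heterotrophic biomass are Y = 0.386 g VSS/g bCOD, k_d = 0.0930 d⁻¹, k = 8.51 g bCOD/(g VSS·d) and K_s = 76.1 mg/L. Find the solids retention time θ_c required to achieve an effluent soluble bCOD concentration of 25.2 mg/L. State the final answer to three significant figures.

θ_c ≈ 1.38 d

Specific growth rate at S = 25.2 mg/L: μ = YkS/(K_s+S) = 0.386·8.51·25.2/(76.1+25.2) = 0.8172 d⁻¹.
Then 1/θ_c = μ − k_d = 0.8172 − 0.0930 = 0.7242 d⁻¹, giving θ_c = 1.381 d.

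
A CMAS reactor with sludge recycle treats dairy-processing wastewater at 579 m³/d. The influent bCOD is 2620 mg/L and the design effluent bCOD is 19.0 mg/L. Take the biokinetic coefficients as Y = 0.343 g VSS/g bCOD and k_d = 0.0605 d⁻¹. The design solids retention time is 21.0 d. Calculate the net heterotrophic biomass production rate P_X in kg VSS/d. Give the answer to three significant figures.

Y_obs = Y / (1 + k_d θ_c) = 0.343 / (1 + 0.0605 × 21.0) = 0.343 / 2.271 = 0.1511.
Q·(S₀ − S) = 579 × (2620 − 19.0) × 10⁻³ = 1506 kg/d removed.
So the net sludge growth is P_X = 0.1511 × 1506 = 227.5 kg VSS/d.

P_X ≈ 228 kg VSS/d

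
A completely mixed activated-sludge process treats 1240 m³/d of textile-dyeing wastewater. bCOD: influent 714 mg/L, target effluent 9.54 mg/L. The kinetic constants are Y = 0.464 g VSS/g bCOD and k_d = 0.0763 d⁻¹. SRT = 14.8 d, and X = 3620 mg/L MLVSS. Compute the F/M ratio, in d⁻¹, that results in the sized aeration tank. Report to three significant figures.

F/M ≈ 0.314 d⁻¹

Steady-state biomass mass balance: V·X·(1 + k_d·θ_c) = Y·Q·(S₀ − S)·θ_c, so V = 0.464 × 1240 × (714 − 9.54) × 14.8 / [3620 × (1 + 0.0763 × 14.8)] = 6×10^6 / 7708 = 778.3 m³.
F/M = Q·S₀ / (V·X) = 1240 × 714 / (778.3 × 3620) = 0.3143 g bCOD·(g VSS·d)⁻¹.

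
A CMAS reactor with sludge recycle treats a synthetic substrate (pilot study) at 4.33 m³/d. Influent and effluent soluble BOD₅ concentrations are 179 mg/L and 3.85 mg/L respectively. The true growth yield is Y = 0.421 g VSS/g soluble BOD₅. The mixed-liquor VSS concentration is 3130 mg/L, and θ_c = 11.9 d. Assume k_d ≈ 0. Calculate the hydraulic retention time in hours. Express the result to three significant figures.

V·X = Y·Q·ΔS·θ_c gives V = 0.421 × 4.33 × (179 − 3.85) × 11.9 / 3130 = 1.214 m³.
Hydraulic retention time τ = V/Q = 1.214 / 4.33 = 0.2803 d = 6.728 h.

τ ≈ 6.73 h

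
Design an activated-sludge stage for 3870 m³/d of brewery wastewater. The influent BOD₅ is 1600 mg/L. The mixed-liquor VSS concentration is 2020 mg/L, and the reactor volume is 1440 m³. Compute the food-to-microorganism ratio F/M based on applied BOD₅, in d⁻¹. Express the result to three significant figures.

Food-to-microorganism ratio F/M = Q S₀ / (V X) = 3870 × 1600 / (1440 × 2020) = 2.129 d⁻¹.

F/M ≈ 2.13 d⁻¹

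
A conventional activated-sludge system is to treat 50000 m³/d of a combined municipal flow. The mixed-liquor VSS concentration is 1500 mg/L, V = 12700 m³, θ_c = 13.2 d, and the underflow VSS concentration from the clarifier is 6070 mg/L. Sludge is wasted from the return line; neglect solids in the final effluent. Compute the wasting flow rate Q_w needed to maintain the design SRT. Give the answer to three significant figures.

Q_w ≈ 238 m³/d

Q_w = (V·X)/(θ_c X_r) = 12700 × 1500 / (13.2 × 6070) = 237.8 m³/d.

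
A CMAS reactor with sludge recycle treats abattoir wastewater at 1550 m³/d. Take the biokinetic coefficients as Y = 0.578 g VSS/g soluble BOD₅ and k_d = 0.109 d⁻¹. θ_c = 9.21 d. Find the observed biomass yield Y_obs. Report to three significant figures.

Y_obs ≈ 0.288 g VSS/g soluble BOD₅

The observed yield is Y_obs = Y/(1 + k_d·θ_c) = 0.578 / (1 + 0.109 × 9.21) = 0.578 / 2.004 = 0.2884 g VSS per g soluble BOD₅ removed.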